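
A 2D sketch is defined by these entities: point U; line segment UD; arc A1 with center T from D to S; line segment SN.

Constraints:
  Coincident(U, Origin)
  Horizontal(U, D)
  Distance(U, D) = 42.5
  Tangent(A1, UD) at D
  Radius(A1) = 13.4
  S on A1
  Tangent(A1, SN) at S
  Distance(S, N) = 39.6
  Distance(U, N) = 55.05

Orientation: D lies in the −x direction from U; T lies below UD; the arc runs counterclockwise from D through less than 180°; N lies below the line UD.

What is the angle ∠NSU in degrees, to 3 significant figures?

67.1°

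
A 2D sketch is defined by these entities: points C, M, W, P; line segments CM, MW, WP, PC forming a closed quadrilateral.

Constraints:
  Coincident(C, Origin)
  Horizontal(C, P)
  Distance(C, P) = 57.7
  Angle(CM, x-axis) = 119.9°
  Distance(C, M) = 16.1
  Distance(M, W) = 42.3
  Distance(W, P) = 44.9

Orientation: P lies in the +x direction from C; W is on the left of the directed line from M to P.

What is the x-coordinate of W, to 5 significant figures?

28.955

Checks: |MW| = 42.30 ✓; |WP| = 44.90 ✓.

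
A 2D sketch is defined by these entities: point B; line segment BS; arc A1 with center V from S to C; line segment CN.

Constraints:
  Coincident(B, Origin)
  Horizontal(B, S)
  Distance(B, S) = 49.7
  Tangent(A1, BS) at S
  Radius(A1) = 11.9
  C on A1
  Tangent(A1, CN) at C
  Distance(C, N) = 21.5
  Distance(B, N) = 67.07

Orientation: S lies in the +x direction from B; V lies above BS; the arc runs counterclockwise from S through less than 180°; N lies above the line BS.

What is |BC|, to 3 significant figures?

63.0

Checks: B = (0.00, 0.00) ✓; |VC| = 11.90 ✓; ∠(VC, CN) = 90.00° ✓; |CN| = 21.50 ✓; |BN| = 67.07 ✓.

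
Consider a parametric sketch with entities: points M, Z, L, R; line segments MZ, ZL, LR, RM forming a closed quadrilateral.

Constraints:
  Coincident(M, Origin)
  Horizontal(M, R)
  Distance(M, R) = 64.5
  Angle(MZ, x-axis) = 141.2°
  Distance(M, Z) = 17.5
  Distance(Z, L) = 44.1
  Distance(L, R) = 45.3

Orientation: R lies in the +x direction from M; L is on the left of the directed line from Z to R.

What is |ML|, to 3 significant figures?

38.2

M is at the origin; MR is horizontal with |MR| = 64.5 and R in +x, so R = (64.5, 0). MZ runs at 141.2° with |MZ| = 17.5, so Z = (-13.6, 11.0). L is determined by |ZL| = 44.1 and |LR| = 45.3 together: it lies at the intersection of circle(Z, 44.1) and circle(R, 45.3). With |ZR| = 78.9, the foot of the radical line on ZR is 38.8 from Z and the perpendicular offset is √(44.1² − 38.8²) = 21.0. Taking the left-of-ZR solution: L = (27.7, 26.4).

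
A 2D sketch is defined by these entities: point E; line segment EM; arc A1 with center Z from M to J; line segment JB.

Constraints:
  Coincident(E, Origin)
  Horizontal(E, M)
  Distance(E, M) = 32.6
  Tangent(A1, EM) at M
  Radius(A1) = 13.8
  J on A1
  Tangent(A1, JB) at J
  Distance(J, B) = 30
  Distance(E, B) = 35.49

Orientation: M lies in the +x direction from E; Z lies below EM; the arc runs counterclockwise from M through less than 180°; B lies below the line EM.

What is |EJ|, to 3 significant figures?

21.6

Checks: |ZJ| = 13.80 ✓; ∠(ZJ, JB) = 90.00° ✓; |JB| = 30.00 ✓; |EB| = 35.49 ✓.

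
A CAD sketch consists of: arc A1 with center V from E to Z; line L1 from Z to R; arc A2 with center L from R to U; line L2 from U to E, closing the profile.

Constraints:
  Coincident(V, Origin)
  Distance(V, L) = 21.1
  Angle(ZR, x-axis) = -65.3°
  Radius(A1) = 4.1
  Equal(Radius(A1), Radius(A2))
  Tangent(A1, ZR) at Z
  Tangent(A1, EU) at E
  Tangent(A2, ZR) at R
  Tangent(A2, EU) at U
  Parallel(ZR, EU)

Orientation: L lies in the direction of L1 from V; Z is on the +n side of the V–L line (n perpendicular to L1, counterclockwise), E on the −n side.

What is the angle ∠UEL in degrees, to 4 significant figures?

11.00°

The slot axis is L1's direction at -65.3°, so u = (cos -65.3°, sin -65.3°) = (0.4179, -0.9085) and n = (−sin -65.3°, cos -65.3°) = (0.9085, 0.4179). V is at the origin and L lies 21.1 along u from V, so L = 21.1·u = (8.817, -19.17). Tangency of A1 to both parallel lines with radius 4.1 puts Z and E at V ± 4.1·n: Z = (3.725, 1.713), E = (-3.725, -1.713). Equal radii place R and U the same way about L: R = L + 4.1·n = (12.54, -17.46), U = L − 4.1·n = (5.092, -20.88). Then cos ∠UEL = EU·EL / (|EU||EL|), giving 11.00°.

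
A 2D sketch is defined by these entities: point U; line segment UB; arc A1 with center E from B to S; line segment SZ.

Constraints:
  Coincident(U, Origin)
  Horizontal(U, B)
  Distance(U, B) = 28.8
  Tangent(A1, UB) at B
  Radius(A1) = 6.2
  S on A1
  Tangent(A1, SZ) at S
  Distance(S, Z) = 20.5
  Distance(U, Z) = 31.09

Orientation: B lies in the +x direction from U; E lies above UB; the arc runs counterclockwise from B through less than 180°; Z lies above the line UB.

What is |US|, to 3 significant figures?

34.8

Checks: |ES| = 6.200 ✓; ∠(ES, SZ) = 90.00° ✓; |SZ| = 20.50 ✓; |UZ| = 31.09 ✓.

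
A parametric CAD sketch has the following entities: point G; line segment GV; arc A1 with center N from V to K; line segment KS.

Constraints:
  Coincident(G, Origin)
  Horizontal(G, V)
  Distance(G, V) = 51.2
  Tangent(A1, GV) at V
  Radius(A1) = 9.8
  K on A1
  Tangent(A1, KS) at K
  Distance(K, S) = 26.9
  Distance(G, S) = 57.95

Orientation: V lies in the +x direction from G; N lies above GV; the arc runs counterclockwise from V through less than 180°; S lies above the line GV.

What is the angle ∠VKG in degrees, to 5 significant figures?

47.658°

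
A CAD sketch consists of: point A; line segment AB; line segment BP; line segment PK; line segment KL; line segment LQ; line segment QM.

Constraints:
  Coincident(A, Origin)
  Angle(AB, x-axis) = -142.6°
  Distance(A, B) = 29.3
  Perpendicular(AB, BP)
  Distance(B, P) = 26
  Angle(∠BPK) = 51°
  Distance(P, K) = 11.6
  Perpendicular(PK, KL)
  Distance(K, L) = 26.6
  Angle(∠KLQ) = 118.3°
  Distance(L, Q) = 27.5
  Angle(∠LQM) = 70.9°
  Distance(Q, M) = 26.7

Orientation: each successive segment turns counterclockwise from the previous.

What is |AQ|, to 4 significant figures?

64.12

A is at the origin; AB runs at -142.6° with length 29.3, so B = (-23.28, -17.80). The perpendicularity gives BP at right angles to AB, so BP runs at -52.60°; with |BP| = 26.0, P = (-7.485, -38.45). ∠BPK = 51.0° gives PK at 76.40° from the x-axis; with |PK| = 11.6, K = (-4.757, -27.18). PK ⟂ KL, so KL runs at 166.4°; with |KL| = 26.6, L = (-30.61, -20.92). ∠KLQ = 118.3° gives LQ at -131.9° from the x-axis; with |LQ| = 27.5, Q = (-48.98, -41.39). Then |AQ| = |Q − A| = 64.12.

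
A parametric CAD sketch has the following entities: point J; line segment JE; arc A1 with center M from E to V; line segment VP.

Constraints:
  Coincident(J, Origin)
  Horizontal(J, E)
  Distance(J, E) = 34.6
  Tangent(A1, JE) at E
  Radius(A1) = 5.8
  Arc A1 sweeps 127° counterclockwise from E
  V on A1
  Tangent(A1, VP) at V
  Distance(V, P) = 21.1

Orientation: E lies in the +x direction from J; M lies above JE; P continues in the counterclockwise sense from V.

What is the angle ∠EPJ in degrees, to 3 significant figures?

62.6°

J is at the origin; JE is horizontal with |JE| = 34.6 and E on the +x side, so E = (34.6, 0.00). The tangent condition forces ME to be normal to JE, so M = E + (0, 5.8) = (34.6, 5.80). On A1, E sits at bearing -90° from M; a 127° counterclockwise sweep puts V at bearing 37°, so V = M + 5.8·(cos 37°, sin 37°) = (39.2, 9.29). The tangent condition forces MV to be normal to VP, so VP runs along (−sin 37°, cos 37°); with |VP| = 21.1, P = (26.5, 26.1). Then cos ∠EPJ = PE·PJ / (|PE||PJ|), giving 62.6°.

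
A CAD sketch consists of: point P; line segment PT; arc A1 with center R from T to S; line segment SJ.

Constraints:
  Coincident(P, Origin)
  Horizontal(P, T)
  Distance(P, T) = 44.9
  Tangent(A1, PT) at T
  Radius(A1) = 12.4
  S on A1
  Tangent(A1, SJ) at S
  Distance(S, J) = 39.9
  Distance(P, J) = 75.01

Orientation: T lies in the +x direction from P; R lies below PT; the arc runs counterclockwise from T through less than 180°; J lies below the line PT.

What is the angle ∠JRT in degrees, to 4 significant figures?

169.4°

P is at the origin; PT is horizontal with |PT| = 44.9 and T on the +x side, so T = (44.90, 0.000). Tangency of A1 to PT means the radius RT is perpendicular to PT, so R = T + (0, -12.4) = (44.90, -12.40). Since RS ⟂ SJ (tangency), |RJ| = √(12.4² + 39.9²) = 41.78 regardless of where S sits on A1. So J lies on both circle(P, 75.01) and circle(R, 41.78); the below-PT intersection is J = (52.61, -53.46). S is the foot of the tangent from J: S = (33.94, -18.20).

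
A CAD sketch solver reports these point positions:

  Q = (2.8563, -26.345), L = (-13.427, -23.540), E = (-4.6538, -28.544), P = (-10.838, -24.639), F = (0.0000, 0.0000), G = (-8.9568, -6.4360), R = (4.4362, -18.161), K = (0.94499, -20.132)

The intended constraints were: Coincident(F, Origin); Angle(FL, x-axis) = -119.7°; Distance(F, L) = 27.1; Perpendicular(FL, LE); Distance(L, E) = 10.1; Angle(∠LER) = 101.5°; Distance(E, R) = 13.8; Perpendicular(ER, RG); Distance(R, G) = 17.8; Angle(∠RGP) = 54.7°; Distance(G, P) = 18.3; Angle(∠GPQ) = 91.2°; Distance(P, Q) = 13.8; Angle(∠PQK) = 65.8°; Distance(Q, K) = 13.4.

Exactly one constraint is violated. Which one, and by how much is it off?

Distance(Q, K) = 13.4 — off by 6.90.

F = (0.00, 0.00) ✓; FL at -119.7° ✓; |FL| = 27.10 ✓; ∠(FL, LE) = 90.00° ✓; |LE| = 10.10 ✓; ∠LER = 101.5° ✓; |ER| = 13.80 ✓; ∠(ER, RG) = 90.00° ✓; |RG| = 17.80 ✓; ∠RGP = 54.70° ✓; |GP| = 18.30 ✓; ∠GPQ = 91.20° ✓; |PQ| = 13.80 ✓; ∠PQK = 65.80° ✓; |QK| = 6.500 ✗.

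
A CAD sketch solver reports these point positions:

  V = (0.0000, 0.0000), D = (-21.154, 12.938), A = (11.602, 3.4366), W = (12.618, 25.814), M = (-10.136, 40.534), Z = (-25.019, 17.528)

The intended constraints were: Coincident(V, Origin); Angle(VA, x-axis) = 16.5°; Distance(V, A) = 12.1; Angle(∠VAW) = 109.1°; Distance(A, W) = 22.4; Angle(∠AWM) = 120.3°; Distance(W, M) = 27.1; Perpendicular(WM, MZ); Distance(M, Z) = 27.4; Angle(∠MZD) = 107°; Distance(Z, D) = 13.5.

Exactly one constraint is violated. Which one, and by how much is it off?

Distance(Z, D) = 13.5 — off by 7.50.

V = (0.00, 0.00) ✓; VA at 16.50° ✓; |VA| = 12.10 ✓; ∠VAW = 109.1° ✓; |AW| = 22.40 ✓; ∠AWM = 120.3° ✓; |WM| = 27.10 ✓; ∠(WM, MZ) = 90.00° ✓; |MZ| = 27.40 ✓; ∠MZD = 107.0° ✓; |ZD| = 6.001 ✗.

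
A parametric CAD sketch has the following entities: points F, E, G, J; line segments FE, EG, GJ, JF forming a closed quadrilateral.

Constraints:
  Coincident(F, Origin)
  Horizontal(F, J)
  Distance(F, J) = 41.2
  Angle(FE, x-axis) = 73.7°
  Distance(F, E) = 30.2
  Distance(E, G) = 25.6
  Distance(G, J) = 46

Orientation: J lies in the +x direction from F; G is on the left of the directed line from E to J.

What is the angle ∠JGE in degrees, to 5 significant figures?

68.575°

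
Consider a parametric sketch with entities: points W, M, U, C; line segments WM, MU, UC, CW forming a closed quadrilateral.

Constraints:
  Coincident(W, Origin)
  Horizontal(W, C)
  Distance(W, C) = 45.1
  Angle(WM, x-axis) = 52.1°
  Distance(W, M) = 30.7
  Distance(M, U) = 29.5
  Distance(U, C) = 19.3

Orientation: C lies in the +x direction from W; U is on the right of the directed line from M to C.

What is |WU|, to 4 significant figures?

26.64

Checks: |MU| = 29.50 ✓; |UC| = 19.30 ✓.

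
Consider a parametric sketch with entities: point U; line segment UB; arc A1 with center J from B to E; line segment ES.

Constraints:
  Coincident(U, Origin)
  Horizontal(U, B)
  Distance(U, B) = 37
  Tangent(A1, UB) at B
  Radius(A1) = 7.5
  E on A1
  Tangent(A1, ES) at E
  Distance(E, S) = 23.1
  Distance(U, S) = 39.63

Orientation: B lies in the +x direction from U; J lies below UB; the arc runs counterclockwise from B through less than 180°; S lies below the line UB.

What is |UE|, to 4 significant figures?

30.27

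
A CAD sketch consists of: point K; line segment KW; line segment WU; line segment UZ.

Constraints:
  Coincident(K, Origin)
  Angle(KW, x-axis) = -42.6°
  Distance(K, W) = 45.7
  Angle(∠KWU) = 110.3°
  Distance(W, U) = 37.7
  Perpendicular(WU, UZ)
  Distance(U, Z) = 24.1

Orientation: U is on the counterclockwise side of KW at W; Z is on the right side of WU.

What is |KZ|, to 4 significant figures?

85.74

K is at the origin; KW runs at -42.6° with length 45.7, so W = 45.7·(cos -42.6°, sin -42.6°) = (33.64, -30.93). ∠KWU = 110.3°, so WU runs at -42.6° + (180° − 110.3°) = 27.10° from the x-axis; with |WU| = 37.7, U = W + 37.7·(cos 27.10°, sin 27.10°) = (67.20, -13.76). The perpendicularity gives UZ at right angles to WU; with |UZ| = 24.1 on the right of WU, Z = U + 24.1·(0.4555, -0.8902) = (78.18, -35.21). Then |KZ| = |Z − K| = 85.74.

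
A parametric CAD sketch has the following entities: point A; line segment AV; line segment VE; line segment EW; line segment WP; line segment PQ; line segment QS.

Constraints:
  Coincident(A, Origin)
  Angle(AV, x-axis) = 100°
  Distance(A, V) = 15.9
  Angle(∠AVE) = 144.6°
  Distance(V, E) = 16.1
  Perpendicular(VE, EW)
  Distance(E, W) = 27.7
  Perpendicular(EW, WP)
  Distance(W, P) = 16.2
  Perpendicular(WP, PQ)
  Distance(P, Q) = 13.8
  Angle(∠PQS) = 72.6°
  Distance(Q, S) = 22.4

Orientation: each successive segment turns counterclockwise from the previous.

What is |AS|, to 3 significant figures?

36.1

A is at the origin; AV runs at 100.0° with length 15.9, so V = (-2.76, 15.7). ∠AVE = 144.6° gives VE at 135° from the x-axis; with |VE| = 16.1, E = (-14.2, 27.0). The perpendicularity gives EW at right angles to VE, so EW runs at -135°; with |EW| = 27.7, W = (-33.7, 7.24). EW is perpendicular to WP, so WP runs at -44.6°; with |WP| = 16.2, P = (-22.1, -4.13). WP is perpendicular to PQ, so PQ runs at 45.4°; with |PQ| = 13.8, Q = (-12.4, 5.69). ∠PQS = 72.6° gives QS at 153° from the x-axis; with |QS| = 22.4, S = (-32.4, 15.9). Then |AS| = |S − A| = 36.1.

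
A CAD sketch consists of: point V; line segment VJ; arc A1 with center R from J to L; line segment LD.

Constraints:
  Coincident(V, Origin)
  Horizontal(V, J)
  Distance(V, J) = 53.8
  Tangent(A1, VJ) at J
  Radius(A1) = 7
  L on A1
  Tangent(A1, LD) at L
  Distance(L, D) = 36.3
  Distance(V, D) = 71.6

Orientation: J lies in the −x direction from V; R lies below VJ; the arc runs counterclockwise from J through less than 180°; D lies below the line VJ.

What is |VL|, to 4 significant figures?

61.25

V is at the origin; V and J share the same y with |VJ| = 53.8 and J on the −x side, so J = (-53.80, 0.000). Tangency of A1 to VJ means the radius RJ is perpendicular to VJ, so R = J + (0, -7) = (-53.80, -7.000). Since RL ⟂ LD (tangency), |RD| = √(7.0² + 36.3²) = 36.97 regardless of where L sits on A1. So D lies on both circle(V, 71.6) and circle(R, 36.97); the below-VJ intersection is D = (-56.59, -43.86). L is the foot of the tangent from D: L = (-60.75, -7.803).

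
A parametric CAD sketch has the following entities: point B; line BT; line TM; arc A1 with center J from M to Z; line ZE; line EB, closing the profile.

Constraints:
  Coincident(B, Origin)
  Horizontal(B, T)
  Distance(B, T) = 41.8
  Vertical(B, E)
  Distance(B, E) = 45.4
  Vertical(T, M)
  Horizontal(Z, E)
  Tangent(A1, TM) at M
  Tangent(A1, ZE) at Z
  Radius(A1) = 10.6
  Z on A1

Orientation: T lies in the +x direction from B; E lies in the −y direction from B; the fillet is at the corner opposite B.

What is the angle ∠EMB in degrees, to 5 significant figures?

54.008°

B is at the origin; B and T share the same y with |BT| = 41.8 and T on the +x side, so T = (41.800, 0.0000). BE is vertical with |BE| = 45.4 and E on the −y side, so E = (0.0000, -45.400). The virtual corner opposite B is at (41.800, -45.400). A1 meets TM tangentially, so JM is at right angles to TM and since A1 is tangent to ZE there, JZ ⟂ ZE, with radius 10.6, so the center J sits 10.6 in from both sides at J = (31.200, -34.800). That places the tangent points at M = (41.800, -34.800) on TM and Z = (31.200, -45.400) on ZE. Then cos ∠EMB = ME·MB / (|ME||MB|), giving 54.008°.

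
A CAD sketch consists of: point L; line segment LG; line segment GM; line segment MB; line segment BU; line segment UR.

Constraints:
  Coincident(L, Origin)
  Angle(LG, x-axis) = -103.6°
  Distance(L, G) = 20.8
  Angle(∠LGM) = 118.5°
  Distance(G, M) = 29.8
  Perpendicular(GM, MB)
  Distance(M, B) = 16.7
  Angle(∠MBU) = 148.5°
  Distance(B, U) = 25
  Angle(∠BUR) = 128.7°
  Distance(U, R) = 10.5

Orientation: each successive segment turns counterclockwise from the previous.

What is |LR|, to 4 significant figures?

26.59

L is at the origin; LG runs at -103.6° with length 20.8, so G = (-4.891, -20.22). ∠LGM = 118.5° gives GM at -42.10° from the x-axis; with |GM| = 29.8, M = (17.22, -40.20). GM ⟂ MB, so MB runs at 47.90°; with |MB| = 16.7, B = (28.42, -27.80). ∠MBU = 148.5° gives BU at 79.40° from the x-axis; with |BU| = 25.0, U = (33.01, -3.231). ∠BUR = 128.7° gives UR at 130.7° from the x-axis; with |UR| = 10.5, R = (26.17, 4.729). Then |LR| = |R − L| = 26.59.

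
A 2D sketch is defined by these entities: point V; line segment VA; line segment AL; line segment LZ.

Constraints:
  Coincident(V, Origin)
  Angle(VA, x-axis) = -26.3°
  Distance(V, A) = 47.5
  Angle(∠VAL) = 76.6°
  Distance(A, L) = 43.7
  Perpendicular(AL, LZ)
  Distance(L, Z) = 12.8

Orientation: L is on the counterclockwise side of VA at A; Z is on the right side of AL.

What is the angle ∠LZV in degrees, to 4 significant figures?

28.99°

V is at the origin; VA runs at -26.3° with length 47.5, so A = 47.5·(cos -26.3°, sin -26.3°) = (42.58, -21.05). ∠VAL = 76.6°, so AL runs at -26.3° + (180° − 76.6°) = 77.10° from the x-axis; with |AL| = 43.7, L = A + 43.7·(cos 77.10°, sin 77.10°) = (52.34, 21.55). The perpendicularity gives LZ at right angles to AL; with |LZ| = 12.8 on the right of AL, Z = L + 12.8·(0.9748, -0.2233) = (64.82, 18.69). Then cos ∠LZV = ZL·ZV / (|ZL||ZV|), giving 28.99°.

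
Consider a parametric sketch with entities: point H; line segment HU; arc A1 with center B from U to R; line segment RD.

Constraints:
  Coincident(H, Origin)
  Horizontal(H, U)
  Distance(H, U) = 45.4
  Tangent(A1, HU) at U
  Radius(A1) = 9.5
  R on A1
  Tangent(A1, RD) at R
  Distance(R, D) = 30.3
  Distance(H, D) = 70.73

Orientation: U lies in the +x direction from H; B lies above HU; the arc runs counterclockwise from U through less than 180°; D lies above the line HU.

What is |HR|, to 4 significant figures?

55.34

H is at the origin; HU is horizontal with |HU| = 45.4 and U on the +x side, so U = (45.40, 0.000). A1 meets HU tangentially, so BU is at right angles to HU, so B = U + (0, 9.5) = (45.40, 9.500). Since BR ⟂ RD (tangency), |BD| = √(9.5² + 30.3²) = 31.75 regardless of where R sits on A1. So D lies on both circle(H, 70.73) and circle(B, 31.75); the above-HU intersection is D = (59.77, 37.82). R is the foot of the tangent from D: R = (54.77, 7.932).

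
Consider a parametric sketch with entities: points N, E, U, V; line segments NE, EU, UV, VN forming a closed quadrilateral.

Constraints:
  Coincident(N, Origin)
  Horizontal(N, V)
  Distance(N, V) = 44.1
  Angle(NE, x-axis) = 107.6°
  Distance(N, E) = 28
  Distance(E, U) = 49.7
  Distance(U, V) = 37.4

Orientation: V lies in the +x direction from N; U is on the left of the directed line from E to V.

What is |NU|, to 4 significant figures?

54.70

N is at the origin; NV is horizontal with |NV| = 44.1 and V in +x, so V = (44.1, 0). NE runs at 107.6° with |NE| = 28.0, so E = (-8.466, 26.69). U is determined by |EU| = 49.7 and |UV| = 37.4 together: it lies at the intersection of circle(E, 49.7) and circle(V, 37.4). With |EV| = 58.95, the foot of the radical line on EV is 38.56 from E and the perpendicular offset is √(49.7² − 38.56²) = 31.35. Taking the left-of-EV solution: U = (40.11, 37.19).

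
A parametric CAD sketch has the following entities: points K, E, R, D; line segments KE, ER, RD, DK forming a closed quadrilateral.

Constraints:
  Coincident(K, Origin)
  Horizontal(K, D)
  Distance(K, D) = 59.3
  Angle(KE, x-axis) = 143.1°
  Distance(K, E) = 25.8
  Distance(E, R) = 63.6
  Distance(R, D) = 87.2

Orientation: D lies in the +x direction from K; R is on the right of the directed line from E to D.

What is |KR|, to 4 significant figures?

49.65

Checks: |ER| = 63.60 ✓; |RD| = 87.20 ✓.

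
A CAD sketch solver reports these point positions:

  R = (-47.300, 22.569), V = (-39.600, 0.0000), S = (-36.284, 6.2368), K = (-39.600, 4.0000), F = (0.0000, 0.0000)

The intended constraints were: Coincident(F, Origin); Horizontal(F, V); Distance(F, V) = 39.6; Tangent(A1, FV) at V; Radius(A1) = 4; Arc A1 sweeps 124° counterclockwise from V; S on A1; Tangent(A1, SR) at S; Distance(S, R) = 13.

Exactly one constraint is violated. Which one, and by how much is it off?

Distance(S, R) = 13 — off by 6.70.

F = (0.00, 0.00) ✓; F.y = 0.00, V.y = 0.00 ✓; |FV| = 39.60 ✓; ∠(KV, VF) = 90.00° ✓; |KV| = 4.000 ✓; bearing(K→S) − bearing(K→V) = 124.0° ✓; |KS| = 4.000 ✓; ∠(KS, SR) = 90.00° ✓; |SR| = 19.70 ✗.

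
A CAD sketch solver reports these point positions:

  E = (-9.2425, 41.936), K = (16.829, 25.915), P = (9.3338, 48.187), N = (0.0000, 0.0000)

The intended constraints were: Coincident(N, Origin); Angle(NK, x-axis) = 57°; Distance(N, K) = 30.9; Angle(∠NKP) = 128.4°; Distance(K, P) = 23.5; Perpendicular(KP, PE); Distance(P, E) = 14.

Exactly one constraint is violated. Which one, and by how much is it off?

Distance(P, E) = 14 — off by 5.60.

N = (0.00, 0.00) ✓; NK at 57.00° ✓; |NK| = 30.90 ✓; ∠NKP = 128.4° ✓; |KP| = 23.50 ✓; ∠(KP, PE) = 90.00° ✓; |PE| = 19.60 ✗.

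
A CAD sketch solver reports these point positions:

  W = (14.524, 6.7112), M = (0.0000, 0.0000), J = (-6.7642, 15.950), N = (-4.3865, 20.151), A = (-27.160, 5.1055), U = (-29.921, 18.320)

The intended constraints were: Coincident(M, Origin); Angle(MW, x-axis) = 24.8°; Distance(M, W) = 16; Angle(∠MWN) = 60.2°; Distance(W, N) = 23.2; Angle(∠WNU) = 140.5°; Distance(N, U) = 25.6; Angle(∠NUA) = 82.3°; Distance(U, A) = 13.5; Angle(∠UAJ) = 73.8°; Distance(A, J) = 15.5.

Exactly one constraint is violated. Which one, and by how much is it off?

Distance(A, J) = 15.5 — off by 7.60.

M = (0.00, 0.00) ✓; MW at 24.80° ✓; |MW| = 16.00 ✓; ∠MWN = 60.20° ✓; |WN| = 23.20 ✓; ∠WNU = 140.5° ✓; |NU| = 25.60 ✓; ∠NUA = 82.30° ✓; |UA| = 13.50 ✓; ∠UAJ = 73.80° ✓; |AJ| = 23.10 ✗.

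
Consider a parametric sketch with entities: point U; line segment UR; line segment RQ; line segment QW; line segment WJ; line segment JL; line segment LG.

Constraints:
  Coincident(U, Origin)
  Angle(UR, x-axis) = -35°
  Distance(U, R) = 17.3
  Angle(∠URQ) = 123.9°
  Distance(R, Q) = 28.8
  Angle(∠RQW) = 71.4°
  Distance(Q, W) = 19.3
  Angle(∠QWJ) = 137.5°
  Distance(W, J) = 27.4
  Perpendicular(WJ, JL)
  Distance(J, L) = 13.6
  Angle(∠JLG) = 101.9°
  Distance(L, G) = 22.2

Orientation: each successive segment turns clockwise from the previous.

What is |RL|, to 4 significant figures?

21.16

U is at the origin; UR runs at -35.0° with length 17.3, so R = (14.17, -9.923). ∠URQ = 123.9° gives RQ at -91.10° from the x-axis; with |RQ| = 28.8, Q = (13.62, -38.72). ∠RQW = 71.4° gives QW at 160.3° from the x-axis; with |QW| = 19.3, W = (-4.552, -32.21). ∠QWJ = 137.5° gives WJ at 117.8° from the x-axis; with |WJ| = 27.4, J = (-17.33, -7.974). WJ is perpendicular to JL, so JL runs at 27.80°; with |JL| = 13.6, L = (-5.301, -1.631). Then |RL| = |L − R| = 21.16.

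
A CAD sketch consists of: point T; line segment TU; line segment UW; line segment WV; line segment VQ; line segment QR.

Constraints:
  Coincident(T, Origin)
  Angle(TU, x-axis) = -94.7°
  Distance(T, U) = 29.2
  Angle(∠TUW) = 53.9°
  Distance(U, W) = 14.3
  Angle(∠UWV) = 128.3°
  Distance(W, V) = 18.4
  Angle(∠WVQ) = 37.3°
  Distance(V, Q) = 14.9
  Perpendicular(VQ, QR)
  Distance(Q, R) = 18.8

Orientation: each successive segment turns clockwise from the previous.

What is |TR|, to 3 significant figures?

31.1

T is at the origin; TU runs at -94.7° with length 29.2, so U = (-2.39, -29.1). ∠TUW = 53.9° gives UW at 139° from the x-axis; with |UW| = 14.3, W = (-13.2, -19.8). ∠UWV = 128.3° gives WV at 87.5° from the x-axis; with |WV| = 18.4, V = (-12.4, -1.38). ∠WVQ = 37.3° gives VQ at -55.2° from the x-axis; with |VQ| = 14.9, Q = (-3.91, -13.6). VQ ⟂ QR, so QR runs at -145°; with |QR| = 18.8, R = (-19.3, -24.3). Then |TR| = |R − T| = 31.1.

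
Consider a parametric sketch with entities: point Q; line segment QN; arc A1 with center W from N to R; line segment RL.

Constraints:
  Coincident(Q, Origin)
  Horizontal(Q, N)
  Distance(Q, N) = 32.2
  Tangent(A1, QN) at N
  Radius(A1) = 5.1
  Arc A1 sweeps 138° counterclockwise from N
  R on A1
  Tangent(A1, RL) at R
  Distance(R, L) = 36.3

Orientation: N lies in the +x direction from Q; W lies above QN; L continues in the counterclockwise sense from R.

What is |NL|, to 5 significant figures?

40.695

Q is at the origin; QN is horizontal with |QN| = 32.2 and N on the +x side, so N = (32.200, 0.0000). Tangency of A1 to QN means the radius WN is perpendicular to QN, so W = N + (0, 5.1) = (32.200, 5.1000). On A1, N sits at bearing -90° from W; a 138° counterclockwise sweep puts R at bearing 48°, so R = W + 5.1·(cos 48°, sin 48°) = (35.613, 8.8900). A1 meets RL tangentially, so WR is at right angles to RL, so RL runs along (−sin 48°, cos 48°); with |RL| = 36.3, L = (8.6364, 33.179). Then |NL| = |L − N| = 40.695.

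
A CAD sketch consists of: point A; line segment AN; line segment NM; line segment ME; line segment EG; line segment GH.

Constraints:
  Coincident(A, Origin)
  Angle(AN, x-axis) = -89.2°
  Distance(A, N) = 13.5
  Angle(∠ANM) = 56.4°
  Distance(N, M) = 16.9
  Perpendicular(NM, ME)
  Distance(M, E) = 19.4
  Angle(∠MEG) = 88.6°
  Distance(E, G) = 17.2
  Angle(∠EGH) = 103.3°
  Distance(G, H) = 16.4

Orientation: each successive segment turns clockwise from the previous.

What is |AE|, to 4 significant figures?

12.47

A is at the origin; AN runs at -89.2° with length 13.5, so N = (0.1885, -13.50). ∠ANM = 56.4° gives NM at 147.2° from the x-axis; with |NM| = 16.9, M = (-14.02, -4.344). NM ⟂ ME, so ME runs at 57.20°; with |ME| = 19.4, E = (-3.508, 11.96). Then |AE| = |E − A| = 12.47.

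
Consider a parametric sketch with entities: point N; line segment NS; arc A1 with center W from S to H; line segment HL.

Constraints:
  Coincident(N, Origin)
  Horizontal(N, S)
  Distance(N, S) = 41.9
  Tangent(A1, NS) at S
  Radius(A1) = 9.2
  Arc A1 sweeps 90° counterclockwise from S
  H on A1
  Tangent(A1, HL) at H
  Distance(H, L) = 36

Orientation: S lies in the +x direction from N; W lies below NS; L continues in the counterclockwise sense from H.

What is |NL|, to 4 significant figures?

55.79

N is at the origin; N and S share the same y with |NS| = 41.9 and S on the +x side, so S = (41.90, 0.000). Since A1 is tangent to NS there, WS ⟂ NS, so W = S + (0, -9.2) = (41.90, -9.200). On A1, S sits at bearing 90° from W; a 90° counterclockwise sweep puts H at bearing 180°, so H = W + 9.2·(cos 180°, sin 180°) = (32.70, -9.200). The tangent condition forces WH to be normal to HL, so HL runs along (−sin 180°, cos 180°); with |HL| = 36.0, L = (32.70, -45.20). Then |NL| = |L − N| = 55.79.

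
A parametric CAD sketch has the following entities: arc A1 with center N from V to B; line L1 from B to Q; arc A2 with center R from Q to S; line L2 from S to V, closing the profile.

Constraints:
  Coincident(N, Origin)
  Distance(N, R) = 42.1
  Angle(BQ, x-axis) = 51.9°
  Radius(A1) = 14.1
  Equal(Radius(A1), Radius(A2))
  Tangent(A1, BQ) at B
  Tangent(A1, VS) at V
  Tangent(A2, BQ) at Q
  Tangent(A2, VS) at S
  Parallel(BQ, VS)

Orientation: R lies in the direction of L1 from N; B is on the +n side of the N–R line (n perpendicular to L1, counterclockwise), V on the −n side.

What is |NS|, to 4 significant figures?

44.40

The slot axis is L1's direction at 51.9°, so u = (cos 51.9°, sin 51.9°) = (0.6170, 0.7869) and n = (−sin 51.9°, cos 51.9°) = (-0.7869, 0.6170). N is at the origin and R lies 42.1 along u from N, so R = 42.1·u = (25.98, 33.13). Tangency of A1 to both parallel lines with radius 14.1 puts B and V at N ± 14.1·n: B = (-11.10, 8.700), V = (11.10, -8.700). Equal radii place Q and S the same way about R: Q = R + 14.1·n = (14.88, 41.83), S = R − 14.1·n = (37.07, 24.43). Then |NS| = |S − N| = 44.40.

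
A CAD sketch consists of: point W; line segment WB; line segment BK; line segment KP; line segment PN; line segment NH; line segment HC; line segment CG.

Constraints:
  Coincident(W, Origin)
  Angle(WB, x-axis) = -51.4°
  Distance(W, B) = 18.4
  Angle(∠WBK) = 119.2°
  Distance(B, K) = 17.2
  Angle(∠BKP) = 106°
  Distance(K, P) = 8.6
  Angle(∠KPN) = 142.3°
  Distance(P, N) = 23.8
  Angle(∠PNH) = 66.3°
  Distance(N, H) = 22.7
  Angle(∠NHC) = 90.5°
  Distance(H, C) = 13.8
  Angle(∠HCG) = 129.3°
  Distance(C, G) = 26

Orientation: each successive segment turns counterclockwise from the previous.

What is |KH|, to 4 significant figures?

26.50

W is at the origin; WB runs at -51.4° with length 18.4, so B = (11.48, -14.38). ∠WBK = 119.2° gives BK at 9.400° from the x-axis; with |BK| = 17.2, K = (28.45, -11.57). ∠BKP = 106.0° gives KP at 83.40° from the x-axis; with |KP| = 8.6, P = (29.44, -3.028). ∠KPN = 142.3° gives PN at 121.1° from the x-axis; with |PN| = 23.8, N = (17.14, 17.35). ∠PNH = 66.3° gives NH at -125.2° from the x-axis; with |NH| = 22.7, H = (4.058, -1.198). Then |KH| = |H − K| = 26.50.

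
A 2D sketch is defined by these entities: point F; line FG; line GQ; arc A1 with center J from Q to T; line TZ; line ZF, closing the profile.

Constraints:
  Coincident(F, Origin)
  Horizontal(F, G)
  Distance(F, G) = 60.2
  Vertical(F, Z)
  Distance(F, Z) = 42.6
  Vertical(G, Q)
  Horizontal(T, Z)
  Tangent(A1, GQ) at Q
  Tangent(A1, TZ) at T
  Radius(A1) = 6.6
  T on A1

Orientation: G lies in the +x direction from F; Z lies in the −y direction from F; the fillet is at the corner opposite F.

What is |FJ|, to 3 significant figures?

64.6

F and Z share the same x with |FZ| = 42.6 and Z on the −y side, so Z = (0.00, -42.6). The virtual corner opposite F is at (60.2, -42.6). Tangency of A1 to GQ means the radius JQ is perpendicular to GQ and tangency of A1 to TZ means the radius JT is perpendicular to TZ, with radius 6.6, so the center J sits 6.6 in from both sides at J = (53.6, -36.0). Then |FJ| = |J − F| = 64.6.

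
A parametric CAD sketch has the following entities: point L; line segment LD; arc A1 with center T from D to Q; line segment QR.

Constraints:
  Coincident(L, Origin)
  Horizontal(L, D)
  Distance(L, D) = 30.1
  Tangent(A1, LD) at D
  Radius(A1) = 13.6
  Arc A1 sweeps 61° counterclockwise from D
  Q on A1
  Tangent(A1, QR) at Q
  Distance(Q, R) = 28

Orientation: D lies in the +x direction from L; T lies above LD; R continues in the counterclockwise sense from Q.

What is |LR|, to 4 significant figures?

63.87

On A1, D sits at bearing -90° from T; a 61° counterclockwise sweep puts Q at bearing -29°, so Q = T + 13.6·(cos -29°, sin -29°) = (41.99, 7.007). A1 meets QR tangentially, so TQ is at right angles to QR, so QR runs along (−sin -29°, cos -29°); with |QR| = 28.0, R = (55.57, 31.50). Then |LR| = |R − L| = 63.87.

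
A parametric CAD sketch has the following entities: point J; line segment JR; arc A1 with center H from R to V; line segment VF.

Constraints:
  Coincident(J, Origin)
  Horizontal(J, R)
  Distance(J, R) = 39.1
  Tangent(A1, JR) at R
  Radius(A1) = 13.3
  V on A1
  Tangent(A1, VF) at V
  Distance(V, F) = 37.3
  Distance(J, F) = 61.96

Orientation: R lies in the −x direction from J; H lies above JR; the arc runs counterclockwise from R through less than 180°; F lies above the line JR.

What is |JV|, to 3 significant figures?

30.4

Checks: |HV| = 13.30 ✓; ∠(HV, VF) = 90.00° ✓; |VF| = 37.30 ✓; |JF| = 61.96 ✓.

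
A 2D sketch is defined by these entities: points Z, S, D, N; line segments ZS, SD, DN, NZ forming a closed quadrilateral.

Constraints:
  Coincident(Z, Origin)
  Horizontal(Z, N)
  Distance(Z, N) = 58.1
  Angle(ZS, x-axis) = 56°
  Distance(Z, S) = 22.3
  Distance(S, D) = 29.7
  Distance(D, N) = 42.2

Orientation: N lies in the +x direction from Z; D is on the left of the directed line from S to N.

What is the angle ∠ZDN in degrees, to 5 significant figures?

76.183°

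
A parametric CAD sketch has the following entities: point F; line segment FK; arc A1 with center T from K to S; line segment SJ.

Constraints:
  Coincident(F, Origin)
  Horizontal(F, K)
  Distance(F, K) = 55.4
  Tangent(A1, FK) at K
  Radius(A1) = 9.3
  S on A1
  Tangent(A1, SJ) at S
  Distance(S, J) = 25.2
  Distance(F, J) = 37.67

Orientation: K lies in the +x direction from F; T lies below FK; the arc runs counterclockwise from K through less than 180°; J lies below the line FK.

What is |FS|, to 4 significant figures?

48.77

Checks: |TS| = 9.300 ✓; ∠(TS, SJ) = 90.00° ✓; |SJ| = 25.20 ✓; |FJ| = 37.67 ✓.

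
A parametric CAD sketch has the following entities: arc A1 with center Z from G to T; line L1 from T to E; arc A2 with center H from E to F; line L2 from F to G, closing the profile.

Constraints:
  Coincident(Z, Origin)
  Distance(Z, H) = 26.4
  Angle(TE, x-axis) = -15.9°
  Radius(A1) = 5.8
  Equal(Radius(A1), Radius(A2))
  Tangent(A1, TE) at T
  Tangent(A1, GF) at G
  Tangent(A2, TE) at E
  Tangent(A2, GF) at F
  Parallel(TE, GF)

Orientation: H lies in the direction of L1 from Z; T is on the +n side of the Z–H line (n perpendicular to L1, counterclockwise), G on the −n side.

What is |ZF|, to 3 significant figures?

27.0

Tangency of A1 to both parallel lines with radius 5.8 puts T and G at Z ± 5.8·n: T = (1.59, 5.58), G = (-1.59, -5.58). Equal radii place E and F the same way about H: E = H + 5.8·n = (27.0, -1.65), F = H − 5.8·n = (23.8, -12.8). Then |ZF| = |F − Z| = 27.0.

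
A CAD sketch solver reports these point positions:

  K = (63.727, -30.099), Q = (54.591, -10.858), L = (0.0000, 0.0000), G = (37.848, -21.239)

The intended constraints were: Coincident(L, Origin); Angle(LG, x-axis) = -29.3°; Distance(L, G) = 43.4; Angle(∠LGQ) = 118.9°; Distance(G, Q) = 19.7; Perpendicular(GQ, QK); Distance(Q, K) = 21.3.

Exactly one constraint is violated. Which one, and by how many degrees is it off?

Perpendicular(GQ, QK) — off by 6.40°.

L = (0.00, 0.00) ✓; LG at -29.30° ✓; |LG| = 43.40 ✓; ∠LGQ = 118.9° ✓; |GQ| = 19.70 ✓; ∠(GQ, QK) = 96.40° ✗; |QK| = 21.30 ✓.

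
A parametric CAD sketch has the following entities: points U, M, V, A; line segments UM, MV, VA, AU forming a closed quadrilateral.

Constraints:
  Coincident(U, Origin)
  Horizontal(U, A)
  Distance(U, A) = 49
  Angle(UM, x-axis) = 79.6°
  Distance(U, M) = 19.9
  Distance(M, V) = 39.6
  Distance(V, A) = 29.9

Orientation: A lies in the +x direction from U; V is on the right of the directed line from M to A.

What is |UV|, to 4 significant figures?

27.47

Checks: |MV| = 39.60 ✓; |VA| = 29.90 ✓.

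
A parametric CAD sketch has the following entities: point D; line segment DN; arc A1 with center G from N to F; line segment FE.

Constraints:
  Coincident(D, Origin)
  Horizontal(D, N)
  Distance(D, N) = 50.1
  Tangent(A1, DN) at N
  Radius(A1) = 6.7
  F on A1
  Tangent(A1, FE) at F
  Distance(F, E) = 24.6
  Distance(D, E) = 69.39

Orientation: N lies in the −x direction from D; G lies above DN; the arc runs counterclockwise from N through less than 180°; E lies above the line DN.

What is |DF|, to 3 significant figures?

46.9

D is at the origin; D and N share the same y with |DN| = 50.1 and N on the −x side, so N = (-50.1, 0.00). The tangent condition forces GN to be normal to DN, so G = N + (0, 6.7) = (-50.1, 6.70). Since GF ⟂ FE (tangency), |GE| = √(6.7² + 24.6²) = 25.5 regardless of where F sits on A1. So E lies on both circle(D, 69.39) and circle(G, 25.5); the above-DN intersection is E = (-63.2, 28.5). F is the foot of the tangent from E: F = (-45.5, 11.5).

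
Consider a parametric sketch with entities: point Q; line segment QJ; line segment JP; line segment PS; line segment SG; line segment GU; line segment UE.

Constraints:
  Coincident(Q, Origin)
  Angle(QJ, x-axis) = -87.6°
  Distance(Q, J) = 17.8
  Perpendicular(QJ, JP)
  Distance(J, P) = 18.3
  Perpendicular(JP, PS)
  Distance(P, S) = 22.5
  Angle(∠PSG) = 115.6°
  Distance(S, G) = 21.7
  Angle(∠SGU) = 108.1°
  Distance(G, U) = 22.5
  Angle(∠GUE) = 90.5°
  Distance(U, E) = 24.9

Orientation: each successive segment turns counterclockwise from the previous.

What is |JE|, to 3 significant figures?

2.03

∠SGU = 108.1° gives GU at -131° from the x-axis; with |GU| = 22.5, U = (-16.7, -2.89). ∠GUE = 90.5° gives UE at -41.8° from the x-axis; with |UE| = 24.9, E = (1.85, -19.5). Then |JE| = |E − J| = 2.03.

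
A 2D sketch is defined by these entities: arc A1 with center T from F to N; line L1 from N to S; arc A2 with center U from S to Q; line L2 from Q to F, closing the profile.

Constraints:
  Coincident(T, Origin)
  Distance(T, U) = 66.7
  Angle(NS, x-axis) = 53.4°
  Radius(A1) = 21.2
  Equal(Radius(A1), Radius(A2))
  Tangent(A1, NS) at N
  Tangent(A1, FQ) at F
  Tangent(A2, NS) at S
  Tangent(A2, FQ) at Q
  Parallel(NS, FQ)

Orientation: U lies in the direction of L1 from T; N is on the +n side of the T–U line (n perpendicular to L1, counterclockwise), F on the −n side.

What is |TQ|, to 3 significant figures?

70.0

Tangency of A1 to both parallel lines with radius 21.2 puts N and F at T ± 21.2·n: N = (-17.0, 12.6), F = (17.0, -12.6). Equal radii place S and Q the same way about U: S = U + 21.2·n = (22.7, 66.2), Q = U − 21.2·n = (56.8, 40.9). Then |TQ| = |Q − T| = 70.0.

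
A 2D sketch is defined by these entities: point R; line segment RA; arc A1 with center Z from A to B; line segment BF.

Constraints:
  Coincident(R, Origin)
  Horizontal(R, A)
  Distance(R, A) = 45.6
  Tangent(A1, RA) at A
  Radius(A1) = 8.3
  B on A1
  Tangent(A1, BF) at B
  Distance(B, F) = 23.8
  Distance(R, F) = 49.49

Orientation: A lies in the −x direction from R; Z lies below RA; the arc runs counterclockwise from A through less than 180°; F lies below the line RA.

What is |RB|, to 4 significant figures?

53.85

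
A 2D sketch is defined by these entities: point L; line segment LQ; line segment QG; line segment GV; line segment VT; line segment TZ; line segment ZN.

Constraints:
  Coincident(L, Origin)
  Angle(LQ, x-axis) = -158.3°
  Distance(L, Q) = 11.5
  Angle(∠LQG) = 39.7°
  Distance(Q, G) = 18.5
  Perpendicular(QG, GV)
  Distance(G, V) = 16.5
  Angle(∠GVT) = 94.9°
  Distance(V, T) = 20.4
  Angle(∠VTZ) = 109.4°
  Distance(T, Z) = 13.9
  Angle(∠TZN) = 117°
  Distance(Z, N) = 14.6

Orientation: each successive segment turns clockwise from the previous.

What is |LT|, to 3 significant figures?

15.3

L is at the origin; LQ runs at -158.3° with length 11.5, so Q = (-10.7, -4.25). ∠LQG = 39.7° gives QG at 61.4° from the x-axis; with |QG| = 18.5, G = (-1.83, 12.0). QG is perpendicular to GV, so GV runs at -28.6°; with |GV| = 16.5, V = (12.7, 4.09). ∠GVT = 94.9° gives VT at -114° from the x-axis; with |VT| = 20.4, T = (4.46, -14.6). Then |LT| = |T − L| = 15.3.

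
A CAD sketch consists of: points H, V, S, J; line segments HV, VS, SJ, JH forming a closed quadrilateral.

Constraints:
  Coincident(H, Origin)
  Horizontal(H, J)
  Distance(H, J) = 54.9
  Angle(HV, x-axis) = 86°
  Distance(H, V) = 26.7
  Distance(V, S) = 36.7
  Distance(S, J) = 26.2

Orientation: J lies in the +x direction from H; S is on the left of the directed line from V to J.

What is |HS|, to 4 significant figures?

42.89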